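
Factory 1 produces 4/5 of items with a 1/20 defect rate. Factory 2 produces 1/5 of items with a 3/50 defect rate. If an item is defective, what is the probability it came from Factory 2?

Using Bayes' theorem:
P(F1) = 4/5, P(D|F1) = 1/20
P(F2) = 1/5, P(D|F2) = 3/50
P(D) = P(D|F1)P(F1) + P(D|F2)P(F2)
     = \frac{13}{250}
P(F2|D) = P(D|F2)P(F2) / P(D)
= \frac{3}{13}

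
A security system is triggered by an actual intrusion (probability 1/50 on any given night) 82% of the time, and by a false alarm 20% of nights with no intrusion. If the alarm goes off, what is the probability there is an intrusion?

Let D = the rare event, + = positive/flagged.
P(D) = 1/50
P(+|D) = 82/100 = 41/50
P(+|D') = 20/100 = 1/5
P(+) = P(+|D)P(D) + P(+|D')P(D')
     = \frac{41}{50} × \frac{1}{50} + \frac{1}{5} × \frac{49}{50}
     = \frac{531}{2500}
P(D|+) = P(+|D)P(D)/P(+) = \frac{41}{531}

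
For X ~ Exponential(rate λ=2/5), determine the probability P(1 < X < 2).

P(1 < X < 2) = ∫_{1}^{2} f(x) dx
where f(x) = \frac{2 e^{- \frac{2 x}{5}}}{5}
= - \frac{1 - e^{\frac{2}{5}}}{e^{\frac{4}{5}}}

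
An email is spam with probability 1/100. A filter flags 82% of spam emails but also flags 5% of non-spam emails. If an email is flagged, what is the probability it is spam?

Let D = the rare event, + = positive/flagged.
P(D) = 1/100
P(+|D) = 82/100 = 41/50
P(+|D') = 5/100 = 1/20
P(+) = P(+|D)P(D) + P(+|D')P(D')
     = \frac{41}{50} × \frac{1}{100} + \frac{1}{20} × \frac{99}{100}
     = \frac{577}{10000}
P(D|+) = P(+|D)P(D)/P(+) = \frac{82}{577}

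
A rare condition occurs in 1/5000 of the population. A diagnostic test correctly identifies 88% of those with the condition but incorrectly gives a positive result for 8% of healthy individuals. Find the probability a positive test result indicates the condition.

Let D = the rare event, + = positive/flagged.
P(D) = 1/5000
P(+|D) = 88/100 = 22/25
P(+|D') = 8/100 = 2/25
P(+) = P(+|D)P(D) + P(+|D')P(D')
     = \frac{22}{25} × \frac{1}{5000} + \frac{2}{25} × \frac{4999}{5000}
     = \frac{501}{6250}
P(D|+) = P(+|D)P(D)/P(+) = \frac{11}{5010}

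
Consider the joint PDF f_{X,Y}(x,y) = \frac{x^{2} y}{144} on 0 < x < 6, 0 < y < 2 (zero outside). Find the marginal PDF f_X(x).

f_X(x) = ∫_0^2 f(x,y) dy
= ∫_0^2 \frac{x^{2} y}{144} dy
= \frac{x^{2}}{72} for 0 < x < 6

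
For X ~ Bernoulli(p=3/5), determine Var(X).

For X ~ Bernoulli(p=3/5):
Var(X) = \frac{6}{25}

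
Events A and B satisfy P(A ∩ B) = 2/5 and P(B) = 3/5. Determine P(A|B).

P(A|B) = P(A ∩ B) / P(B)
= (2/5) / (3/5)
= 2/3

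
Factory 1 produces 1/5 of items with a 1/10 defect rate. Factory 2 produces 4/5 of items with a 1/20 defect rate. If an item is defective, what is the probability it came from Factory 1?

Using Bayes' theorem:
P(F1) = 1/5, P(D|F1) = 1/10
P(F2) = 4/5, P(D|F2) = 1/20
P(D) = P(D|F1)P(F1) + P(D|F2)P(F2)
     = \frac{3}{50}
P(F1|D) = P(D|F1)P(F1) / P(D)
= \frac{1}{3}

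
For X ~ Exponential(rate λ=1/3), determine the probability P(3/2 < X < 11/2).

P(3/2 < X < 11/2) = ∫_{3/2}^{11/2} f(x) dx
where f(x) = \frac{e^{- \frac{x}{3}}}{3}
= - \frac{1}{e^{\frac{11}{6}}} + e^{- \frac{1}{2}}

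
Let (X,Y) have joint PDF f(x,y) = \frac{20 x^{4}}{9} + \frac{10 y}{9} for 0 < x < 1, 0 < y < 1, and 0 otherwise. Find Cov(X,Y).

E[XY] = ∫∫ xy × f(x,y) dx dy = \frac{10}{27}
E[X] = \frac{35}{54}
E[Y] = \frac{16}{27}
Cov(X,Y) = E[XY] - E[X]E[Y] = - \frac{10}{729}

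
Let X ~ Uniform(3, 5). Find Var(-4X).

For X ~ Uniform(3, 5):
Var(X) = \frac{1}{3}
Var(-4X) = (-4)² × Var(X) = 16 × \frac{1}{3} = \frac{16}{3}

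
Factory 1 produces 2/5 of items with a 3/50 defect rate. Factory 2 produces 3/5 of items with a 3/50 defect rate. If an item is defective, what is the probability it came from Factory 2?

Using Bayes' theorem:
P(F1) = 2/5, P(D|F1) = 3/50
P(F2) = 3/5, P(D|F2) = 3/50
P(D) = P(D|F1)P(F1) + P(D|F2)P(F2)
     = \frac{3}{50}
P(F2|D) = P(D|F2)P(F2) / P(D)
= \frac{3}{5}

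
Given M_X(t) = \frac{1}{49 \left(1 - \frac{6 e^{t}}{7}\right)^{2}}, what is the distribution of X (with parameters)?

The MGF M(t) = \frac{1}{49 \left(1 - \frac{6 e^{t}}{7}\right)^{2}} is the standard form for the NegativeBinomial distribution.
Comparing with the known MGF formula identifies: NegBin(r=2, p=1/7), X = failures before r-th success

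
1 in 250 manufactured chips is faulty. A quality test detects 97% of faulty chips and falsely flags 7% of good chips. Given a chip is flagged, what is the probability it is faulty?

Let D = the rare event, + = positive/flagged.
P(D) = 1/250
P(+|D) = 97/100
P(+|D') = 7/100
P(+) = P(+|D)P(D) + P(+|D')P(D')
     = \frac{97}{100} × \frac{1}{250} + \frac{7}{100} × \frac{249}{250}
     = \frac{46}{625}
P(D|+) = P(+|D)P(D)/P(+) = \frac{97}{1840}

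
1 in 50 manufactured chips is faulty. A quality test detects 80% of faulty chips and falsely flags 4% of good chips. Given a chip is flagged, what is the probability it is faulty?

Let D = the rare event, + = positive/flagged.
P(D) = 1/50
P(+|D) = 80/100 = 4/5
P(+|D') = 4/100 = 1/25
P(+) = P(+|D)P(D) + P(+|D')P(D')
     = \frac{4}{5} × \frac{1}{50} + \frac{1}{25} × \frac{49}{50}
     = \frac{69}{1250}
P(D|+) = P(+|D)P(D)/P(+) = \frac{20}{69}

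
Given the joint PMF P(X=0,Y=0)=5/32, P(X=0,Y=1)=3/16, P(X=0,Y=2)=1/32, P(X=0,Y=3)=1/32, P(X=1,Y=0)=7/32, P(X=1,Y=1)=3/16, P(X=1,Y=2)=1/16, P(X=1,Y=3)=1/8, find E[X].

First find marginal of X:
P(X=0) = 13/32
P(X=1) = 19/32
E[X] = 0 × 13/32 + 1 × 19/32 = 19/32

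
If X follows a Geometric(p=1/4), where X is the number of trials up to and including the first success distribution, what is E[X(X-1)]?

E[X(X-1)] = E[X² - X] = E[X²] - E[X]
E[X] = 4
E[X²] = Var(X) + (E[X])² = 12 + (4)² = 28
E[X(X-1)] = 28 - 4 = 24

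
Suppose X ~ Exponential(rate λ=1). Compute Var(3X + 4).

For X ~ Exponential(rate λ=1):
Var(X) = 1
Var(3X + 4) = (3)² × Var(X) = 9 × 1 = 9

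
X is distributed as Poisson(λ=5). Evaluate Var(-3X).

For X ~ Poisson(λ=5):
Var(X) = 5
Var(-3X) = (-3)² × Var(X) = 9 × 5 = 45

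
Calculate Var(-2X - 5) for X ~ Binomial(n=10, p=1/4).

For X ~ Binomial(n=10, p=1/4):
Var(X) = \frac{15}{8}
Var(-2X - 5) = (-2)² × Var(X) = 4 × \frac{15}{8} = \frac{15}{2}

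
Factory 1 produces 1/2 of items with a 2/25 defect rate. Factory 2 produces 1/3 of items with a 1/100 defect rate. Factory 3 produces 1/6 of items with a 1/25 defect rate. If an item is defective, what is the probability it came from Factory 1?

Using Bayes' theorem:
P(F1) = 1/2, P(D|F1) = 2/25
P(F2) = 1/3, P(D|F2) = 1/100
P(F3) = 1/6, P(D|F3) = 1/25
P(D) = P(D|F1)P(F1) + P(D|F2)P(F2) + P(D|F3)P(F3)
     = \frac{1}{20}
P(F1|D) = P(D|F1)P(F1) / P(D)
= \frac{4}{5}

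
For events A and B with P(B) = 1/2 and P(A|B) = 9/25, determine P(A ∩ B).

By definition, P(A|B) = P(A ∩ B) / P(B)
So P(A ∩ B) = P(A|B) × P(B)
= 9/25 × 1/2
= 9/50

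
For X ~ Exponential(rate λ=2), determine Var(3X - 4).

For X ~ Exponential(rate λ=2):
Var(X) = \frac{1}{4}
Var(3X - 4) = (3)² × Var(X) = 9 × \frac{1}{4} = \frac{9}{4}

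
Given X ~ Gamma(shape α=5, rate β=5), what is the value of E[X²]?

Using the identity E[X²] = Var(X) + (E[X])²:
E[X] = 1
Var(X) = \frac{1}{5}
E[X²] = \frac{1}{5} + (1)²
= \frac{6}{5}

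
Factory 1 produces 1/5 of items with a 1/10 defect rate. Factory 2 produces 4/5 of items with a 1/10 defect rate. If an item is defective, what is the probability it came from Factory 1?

Using Bayes' theorem:
P(F1) = 1/5, P(D|F1) = 1/10
P(F2) = 4/5, P(D|F2) = 1/10
P(D) = P(D|F1)P(F1) + P(D|F2)P(F2)
     = \frac{1}{10}
P(F1|D) = P(D|F1)P(F1) / P(D)
= \frac{1}{5}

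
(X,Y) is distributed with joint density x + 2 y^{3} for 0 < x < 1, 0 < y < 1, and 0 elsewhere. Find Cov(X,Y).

E[XY] = ∫∫ xy × f(x,y) dx dy = \frac{11}{30}
E[X] = \frac{7}{12}
E[Y] = \frac{13}{20}
Cov(X,Y) = E[XY] - E[X]E[Y] = - \frac{1}{80}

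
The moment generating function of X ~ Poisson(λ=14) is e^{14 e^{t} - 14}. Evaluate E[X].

To find E[X], compute M^(1)(0):
M^(1)(t) = 14 e^{t} e^{14 e^{t} - 14}
M^(1)(0) = 14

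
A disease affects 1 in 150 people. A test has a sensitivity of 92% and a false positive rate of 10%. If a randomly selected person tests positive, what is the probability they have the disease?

Let D = the rare event, + = positive/flagged.
P(D) = 1/150
P(+|D) = 92/100 = 23/25
P(+|D') = 10/100 = 1/10
P(+) = P(+|D)P(D) + P(+|D')P(D')
     = \frac{23}{25} × \frac{1}{150} + \frac{1}{10} × \frac{149}{150}
     = \frac{791}{7500}
P(D|+) = P(+|D)P(D)/P(+) = \frac{46}{791}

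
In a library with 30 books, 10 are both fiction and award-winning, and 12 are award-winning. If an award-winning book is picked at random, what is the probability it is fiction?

P(A ∩ B) = 10/30 = 1/3
P(B) = 12/30 = 2/5
P(A|B) = P(A ∩ B) / P(B) = (1/3) / (2/5) = 5/6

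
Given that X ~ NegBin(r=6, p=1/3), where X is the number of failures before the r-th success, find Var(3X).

For X ~ NegBin(r=6, p=1/3), where X is the number of failures before the r-th success:
Var(X) = 36
Var(3X) = (3)² × Var(X) = 9 × 36 = 324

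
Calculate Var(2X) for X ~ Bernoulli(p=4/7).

For X ~ Bernoulli(p=4/7):
Var(X) = \frac{12}{49}
Var(2X) = (2)² × Var(X) = 4 × \frac{12}{49} = \frac{48}{49}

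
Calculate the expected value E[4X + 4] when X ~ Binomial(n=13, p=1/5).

For X ~ Binomial(n=13, p=1/5):
E[X] = \frac{13}{5}
E[4X + 4] = 4 × E[X] + 4 = \frac{72}{5}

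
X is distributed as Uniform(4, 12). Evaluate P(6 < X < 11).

P(6 < X < 11) = ∫_{6}^{11} f(x) dx
where f(x) = \frac{1}{8}
= \frac{5}{8}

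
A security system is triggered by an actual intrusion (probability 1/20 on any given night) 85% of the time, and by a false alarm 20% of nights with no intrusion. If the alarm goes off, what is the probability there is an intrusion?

Let D = the rare event, + = positive/flagged.
P(D) = 1/20
P(+|D) = 85/100 = 17/20
P(+|D') = 20/100 = 1/5
P(+) = P(+|D)P(D) + P(+|D')P(D')
     = \frac{17}{20} × \frac{1}{20} + \frac{1}{5} × \frac{19}{20}
     = \frac{93}{400}
P(D|+) = P(+|D)P(D)/P(+) = \frac{17}{93}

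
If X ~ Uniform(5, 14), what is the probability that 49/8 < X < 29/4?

P(49/8 < X < 29/4) = ∫_{49/8}^{29/4} f(x) dx
where f(x) = \frac{1}{9}
= \frac{1}{8}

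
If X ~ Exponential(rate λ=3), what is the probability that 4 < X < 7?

P(4 < X < 7) = ∫_{4}^{7} f(x) dx
where f(x) = 3 e^{- 3 x}
= - \frac{1 - e^{9}}{e^{21}}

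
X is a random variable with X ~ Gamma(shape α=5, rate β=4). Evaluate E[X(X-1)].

E[X(X-1)] = E[X² - X] = E[X²] - E[X]
E[X] = \frac{5}{4}
E[X²] = Var(X) + (E[X])² = \frac{5}{16} + (\frac{5}{4})² = \frac{15}{8}
E[X(X-1)] = \frac{15}{8} - \frac{5}{4} = \frac{5}{8}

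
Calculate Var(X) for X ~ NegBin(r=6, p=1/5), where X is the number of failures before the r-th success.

For X ~ NegBin(r=6, p=1/5), where X is the number of failures before the r-th success:
Var(X) = 120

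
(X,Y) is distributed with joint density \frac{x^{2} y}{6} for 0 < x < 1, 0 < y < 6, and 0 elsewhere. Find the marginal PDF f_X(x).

f_X(x) = ∫_0^6 f(x,y) dy
= ∫_0^6 \frac{x^{2} y}{6} dy
= 3 x^{2} for 0 < x < 1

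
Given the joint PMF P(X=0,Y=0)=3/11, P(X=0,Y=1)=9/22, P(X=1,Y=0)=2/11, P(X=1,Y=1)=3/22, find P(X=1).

P(X=1) = P(X=1,Y=0) + P(X=1,Y=1)
= 2/11 + 3/22
= 7/22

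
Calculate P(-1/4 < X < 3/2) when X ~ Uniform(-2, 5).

P(-1/4 < X < 3/2) = ∫_{-1/4}^{3/2} f(x) dx
where f(x) = \frac{1}{7}
= \frac{1}{4}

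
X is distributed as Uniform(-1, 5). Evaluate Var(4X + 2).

For X ~ Uniform(-1, 5):
Var(X) = 3
Var(4X + 2) = (4)² × Var(X) = 16 × 3 = 48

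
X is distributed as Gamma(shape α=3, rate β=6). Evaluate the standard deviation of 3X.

For X ~ Gamma(shape α=3, rate β=6):
Var(X) = \frac{1}{12}
SD(X) = √(Var(X)) = √(\frac{1}{12}) = \frac{\sqrt{3}}{6}
SD(3X) = |3| × SD(X) = 3 × \frac{\sqrt{3}}{6} = \frac{\sqrt{3}}{2}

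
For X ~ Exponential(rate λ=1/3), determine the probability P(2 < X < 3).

P(2 < X < 3) = ∫_{2}^{3} f(x) dx
where f(x) = \frac{e^{- \frac{x}{3}}}{3}
= - \frac{1}{e} + e^{- \frac{2}{3}}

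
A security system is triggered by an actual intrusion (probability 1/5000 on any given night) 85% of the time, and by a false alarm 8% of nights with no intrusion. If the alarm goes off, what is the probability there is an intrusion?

Let D = the rare event, + = positive/flagged.
P(D) = 1/5000
P(+|D) = 85/100 = 17/20
P(+|D') = 8/100 = 2/25
P(+) = P(+|D)P(D) + P(+|D')P(D')
     = \frac{17}{20} × \frac{1}{5000} + \frac{2}{25} × \frac{4999}{5000}
     = \frac{40077}{500000}
P(D|+) = P(+|D)P(D)/P(+) = \frac{85}{40077}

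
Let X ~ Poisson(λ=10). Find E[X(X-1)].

E[X(X-1)] = E[X² - X] = E[X²] - E[X]
E[X] = 10
E[X²] = Var(X) + (E[X])² = 10 + (10)² = 110
E[X(X-1)] = 110 - 10 = 100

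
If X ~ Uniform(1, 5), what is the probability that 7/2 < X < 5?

P(7/2 < X < 5) = ∫_{7/2}^{5} f(x) dx
where f(x) = \frac{1}{4}
= \frac{3}{8}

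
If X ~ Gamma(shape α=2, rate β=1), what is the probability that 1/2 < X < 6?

P(1/2 < X < 6) = ∫_{1/2}^{6} f(x) dx
where f(x) = x e^{- x}
= - \frac{7}{e^{6}} + \frac{3}{2 e^{\frac{1}{2}}}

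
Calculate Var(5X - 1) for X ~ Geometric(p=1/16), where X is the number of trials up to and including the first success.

For X ~ Geometric(p=1/16), where X is the number of trials up to and including the first success:
Var(X) = 240
Var(5X - 1) = (5)² × Var(X) = 25 × 240 = 6000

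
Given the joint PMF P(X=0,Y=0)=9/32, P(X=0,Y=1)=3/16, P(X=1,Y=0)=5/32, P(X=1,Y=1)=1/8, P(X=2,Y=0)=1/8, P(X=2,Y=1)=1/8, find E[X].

First find marginal of X:
P(X=0) = 15/32
P(X=1) = 9/32
P(X=2) = 1/4
E[X] = 0 × 15/32 + 1 × 9/32 + 2 × 1/4 = 25/32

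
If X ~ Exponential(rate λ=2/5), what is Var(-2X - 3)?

For X ~ Exponential(rate λ=2/5):
Var(X) = \frac{25}{4}
Var(-2X - 3) = (-2)² × Var(X) = 4 × \frac{25}{4} = 25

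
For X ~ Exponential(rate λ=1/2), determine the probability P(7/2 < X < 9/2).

P(7/2 < X < 9/2) = ∫_{7/2}^{9/2} f(x) dx
where f(x) = \frac{e^{- \frac{x}{2}}}{2}
= - \frac{1 - e^{\frac{1}{2}}}{e^{\frac{9}{4}}}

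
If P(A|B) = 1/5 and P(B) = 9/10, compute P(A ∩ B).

By definition, P(A|B) = P(A ∩ B) / P(B)
So P(A ∩ B) = P(A|B) × P(B)
= 1/5 × 9/10
= 9/50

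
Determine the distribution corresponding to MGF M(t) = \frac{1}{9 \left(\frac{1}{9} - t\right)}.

The MGF M(t) = \frac{1}{9 \left(\frac{1}{9} - t\right)} is the standard form for the Exponential distribution.
Comparing with the known MGF formula identifies: Exponential(rate λ=1/9)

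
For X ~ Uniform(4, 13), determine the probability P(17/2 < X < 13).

P(17/2 < X < 13) = ∫_{17/2}^{13} f(x) dx
where f(x) = \frac{1}{9}
= \frac{1}{2}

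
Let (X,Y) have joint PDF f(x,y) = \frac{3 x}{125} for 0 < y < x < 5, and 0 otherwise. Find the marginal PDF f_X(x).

f_X(x) = ∫_0^x \frac{3 x}{125} dy = \frac{3 x^{2}}{125}
for 0 < x < 5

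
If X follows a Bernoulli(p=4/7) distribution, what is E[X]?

For X ~ Bernoulli(p=4/7), the expected value is:
E[X] = \frac{4}{7}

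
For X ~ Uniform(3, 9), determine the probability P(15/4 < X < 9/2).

P(15/4 < X < 9/2) = ∫_{15/4}^{9/2} f(x) dx
where f(x) = \frac{1}{6}
= \frac{1}{8}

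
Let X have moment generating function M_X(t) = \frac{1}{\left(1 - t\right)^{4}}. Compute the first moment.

To find E[X], compute M^(1)(0):
M^(1)(t) = \frac{4}{\left(1 - t\right)^{5}}
M^(1)(0) = 4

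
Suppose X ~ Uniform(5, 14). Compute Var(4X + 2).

For X ~ Uniform(5, 14):
Var(X) = \frac{27}{4}
Var(4X + 2) = (4)² × Var(X) = 16 × \frac{27}{4} = 108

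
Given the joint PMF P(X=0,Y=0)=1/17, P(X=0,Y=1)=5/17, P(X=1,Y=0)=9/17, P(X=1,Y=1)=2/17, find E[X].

First find marginal of X:
P(X=0) = 6/17
P(X=1) = 11/17
E[X] = 0 × 6/17 + 1 × 11/17 = 11/17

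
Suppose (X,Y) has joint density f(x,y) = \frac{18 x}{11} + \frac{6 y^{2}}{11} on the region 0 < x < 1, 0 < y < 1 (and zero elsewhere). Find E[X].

E[X] = ∫_0^1 ∫_0^1 x × f(x,y) dy dx
= ∫_0^1 ∫_0^1 x × (\frac{18 x}{11} + \frac{6 y^{2}}{11}) dy dx
= \frac{7}{11}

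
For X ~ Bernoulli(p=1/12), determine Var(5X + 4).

For X ~ Bernoulli(p=1/12):
Var(X) = \frac{11}{144}
Var(5X + 4) = (5)² × Var(X) = 25 × \frac{11}{144} = \frac{275}{144}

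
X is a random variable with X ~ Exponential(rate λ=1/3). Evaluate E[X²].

Using the identity E[X²] = Var(X) + (E[X])²:
E[X] = 3
Var(X) = 9
E[X²] = 9 + (3)²
= 18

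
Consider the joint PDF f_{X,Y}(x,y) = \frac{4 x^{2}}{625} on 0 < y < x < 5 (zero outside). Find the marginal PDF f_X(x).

f_X(x) = ∫_0^x \frac{4 x^{2}}{625} dy = \frac{4 x^{3}}{625}
for 0 < x < 5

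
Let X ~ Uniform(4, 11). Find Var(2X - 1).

For X ~ Uniform(4, 11):
Var(X) = \frac{49}{12}
Var(2X - 1) = (2)² × Var(X) = 4 × \frac{49}{12} = \frac{49}{3}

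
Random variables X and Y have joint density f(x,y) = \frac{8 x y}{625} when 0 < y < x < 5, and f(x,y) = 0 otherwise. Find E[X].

f_X(x) = ∫_0^x \frac{8 x y}{625} dy = \frac{4 x^{3}}{625}
E[X] = ∫_0^5 x × (\frac{4 x^{3}}{625}) dx = 4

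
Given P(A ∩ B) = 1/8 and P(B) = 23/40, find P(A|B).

P(A|B) = P(A ∩ B) / P(B)
= (1/8) / (23/40)
= 5/23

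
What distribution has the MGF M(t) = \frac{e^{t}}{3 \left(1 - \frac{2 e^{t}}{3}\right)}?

The MGF M(t) = \frac{e^{t}}{3 \left(1 - \frac{2 e^{t}}{3}\right)} is the standard form for the Geometric distribution.
Comparing with the known MGF formula identifies: Geometric(p=1/3), X = trial number of first success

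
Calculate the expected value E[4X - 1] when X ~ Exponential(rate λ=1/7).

For X ~ Exponential(rate λ=1/7):
E[X] = 7
E[4X - 1] = 4 × E[X] - 1 = 27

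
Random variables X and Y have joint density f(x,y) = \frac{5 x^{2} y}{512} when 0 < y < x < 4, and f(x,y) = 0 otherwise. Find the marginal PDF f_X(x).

f_X(x) = ∫_0^x \frac{5 x^{2} y}{512} dy = \frac{5 x^{4}}{1024}
for 0 < x < 4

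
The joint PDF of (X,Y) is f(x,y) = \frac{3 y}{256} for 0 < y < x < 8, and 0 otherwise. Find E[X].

f_X(x) = ∫_0^x \frac{3 y}{256} dy = \frac{3 x^{2}}{512}
E[X] = ∫_0^8 x × (\frac{3 x^{2}}{512}) dx = 6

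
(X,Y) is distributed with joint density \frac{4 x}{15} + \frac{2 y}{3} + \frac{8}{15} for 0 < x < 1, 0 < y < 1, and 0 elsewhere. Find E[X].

E[X] = ∫_0^1 ∫_0^1 x × f(x,y) dy dx
= ∫_0^1 ∫_0^1 x × (\frac{4 x}{15} + \frac{2 y}{3} + \frac{8}{15}) dy dx
= \frac{47}{90}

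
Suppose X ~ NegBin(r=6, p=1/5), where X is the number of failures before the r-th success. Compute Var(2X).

For X ~ NegBin(r=6, p=1/5), where X is the number of failures before the r-th success:
Var(X) = 120
Var(2X) = (2)² × Var(X) = 4 × 120 = 480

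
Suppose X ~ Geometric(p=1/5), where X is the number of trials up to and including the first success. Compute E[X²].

Using the identity E[X²] = Var(X) + (E[X])²:
E[X] = 5
Var(X) = 20
E[X²] = 20 + (5)²
= 45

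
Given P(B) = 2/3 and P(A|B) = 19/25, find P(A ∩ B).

By definition, P(A|B) = P(A ∩ B) / P(B)
So P(A ∩ B) = P(A|B) × P(B)
= 19/25 × 2/3
= 38/75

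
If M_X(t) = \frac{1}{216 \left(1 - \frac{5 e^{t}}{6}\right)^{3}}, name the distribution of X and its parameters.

The MGF M(t) = \frac{1}{216 \left(1 - \frac{5 e^{t}}{6}\right)^{3}} is the standard form for the NegativeBinomial distribution.
Comparing with the known MGF formula identifies: NegBin(r=3, p=1/6), X = failures before r-th success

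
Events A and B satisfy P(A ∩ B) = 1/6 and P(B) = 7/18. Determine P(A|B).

P(A|B) = P(A ∩ B) / P(B)
= (1/6) / (7/18)
= 3/7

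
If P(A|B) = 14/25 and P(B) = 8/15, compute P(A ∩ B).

By definition, P(A|B) = P(A ∩ B) / P(B)
So P(A ∩ B) = P(A|B) × P(B)
= 14/25 × 8/15
= 112/375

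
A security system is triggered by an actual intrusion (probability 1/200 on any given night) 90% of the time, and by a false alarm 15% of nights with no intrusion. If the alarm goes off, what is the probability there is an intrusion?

Let D = the rare event, + = positive/flagged.
P(D) = 1/200
P(+|D) = 90/100 = 9/10
P(+|D') = 15/100 = 3/20
P(+) = P(+|D)P(D) + P(+|D')P(D')
     = \frac{9}{10} × \frac{1}{200} + \frac{3}{20} × \frac{199}{200}
     = \frac{123}{800}
P(D|+) = P(+|D)P(D)/P(+) = \frac{6}{205}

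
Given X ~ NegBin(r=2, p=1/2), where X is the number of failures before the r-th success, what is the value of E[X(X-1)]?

E[X(X-1)] = E[X² - X] = E[X²] - E[X]
E[X] = 2
E[X²] = Var(X) + (E[X])² = 4 + (2)² = 8
E[X(X-1)] = 8 - 2 = 6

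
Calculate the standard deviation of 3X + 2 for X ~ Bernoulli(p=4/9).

For X ~ Bernoulli(p=4/9):
Var(X) = \frac{20}{81}
SD(X) = √(Var(X)) = √(\frac{20}{81}) = \frac{2 \sqrt{5}}{9}
SD(3X + 2) = |3| × SD(X) = 3 × \frac{2 \sqrt{5}}{9} = \frac{2 \sqrt{5}}{3}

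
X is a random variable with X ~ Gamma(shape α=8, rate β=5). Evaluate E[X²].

Using the identity E[X²] = Var(X) + (E[X])²:
E[X] = \frac{8}{5}
Var(X) = \frac{8}{25}
E[X²] = \frac{8}{25} + (\frac{8}{5})²
= \frac{72}{25}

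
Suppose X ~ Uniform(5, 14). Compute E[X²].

Using the identity E[X²] = Var(X) + (E[X])²:
E[X] = \frac{19}{2}
Var(X) = \frac{27}{4}
E[X²] = \frac{27}{4} + (\frac{19}{2})²
= 97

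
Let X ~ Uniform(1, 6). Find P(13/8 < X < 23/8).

P(13/8 < X < 23/8) = ∫_{13/8}^{23/8} f(x) dx
where f(x) = \frac{1}{5}
= \frac{1}{4}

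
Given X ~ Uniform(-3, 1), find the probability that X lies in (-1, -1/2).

P(-1 < X < -1/2) = ∫_{-1}^{-1/2} f(x) dx
where f(x) = \frac{1}{4}
= \frac{1}{8}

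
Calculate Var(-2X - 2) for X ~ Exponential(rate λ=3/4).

For X ~ Exponential(rate λ=3/4):
Var(X) = \frac{16}{9}
Var(-2X - 2) = (-2)² × Var(X) = 4 × \frac{16}{9} = \frac{64}{9}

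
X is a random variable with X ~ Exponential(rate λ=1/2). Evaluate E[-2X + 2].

For X ~ Exponential(rate λ=1/2):
E[X] = 2
E[-2X + 2] = -2 × E[X] + 2 = -2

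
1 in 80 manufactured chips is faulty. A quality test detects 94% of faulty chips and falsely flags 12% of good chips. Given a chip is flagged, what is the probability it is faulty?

Let D = the rare event, + = positive/flagged.
P(D) = 1/80
P(+|D) = 94/100 = 47/50
P(+|D') = 12/100 = 3/25
P(+) = P(+|D)P(D) + P(+|D')P(D')
     = \frac{47}{50} × \frac{1}{80} + \frac{3}{25} × \frac{79}{80}
     = \frac{521}{4000}
P(D|+) = P(+|D)P(D)/P(+) = \frac{47}{521}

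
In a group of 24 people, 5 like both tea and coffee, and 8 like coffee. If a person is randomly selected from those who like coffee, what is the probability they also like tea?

P(A ∩ B) = 5/24
P(B) = 8/24 = 1/3
P(A|B) = P(A ∩ B) / P(B) = (5/24) / (1/3) = 5/8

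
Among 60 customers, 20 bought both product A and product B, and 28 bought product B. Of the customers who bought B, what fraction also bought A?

P(A ∩ B) = 20/60 = 1/3
P(B) = 28/60 = 7/15
P(A|B) = P(A ∩ B) / P(B) = (1/3) / (7/15) = 5/7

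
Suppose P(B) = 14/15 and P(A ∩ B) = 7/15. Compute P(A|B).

P(A|B) = P(A ∩ B) / P(B)
= (7/15) / (14/15)
= 1/2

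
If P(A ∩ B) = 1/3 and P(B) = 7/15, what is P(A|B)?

P(A|B) = P(A ∩ B) / P(B)
= (1/3) / (7/15)
= 5/7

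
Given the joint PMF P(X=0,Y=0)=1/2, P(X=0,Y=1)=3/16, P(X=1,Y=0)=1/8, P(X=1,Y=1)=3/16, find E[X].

First find marginal of X:
P(X=0) = 11/16
P(X=1) = 5/16
E[X] = 0 × 11/16 + 1 × 5/16 = 5/16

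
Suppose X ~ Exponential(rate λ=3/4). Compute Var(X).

For X ~ Exponential(rate λ=3/4):
Var(X) = \frac{16}{9}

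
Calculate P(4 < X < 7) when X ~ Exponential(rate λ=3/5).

P(4 < X < 7) = ∫_{4}^{7} f(x) dx
where f(x) = \frac{3 e^{- \frac{3 x}{5}}}{5}
= - \frac{1 - e^{\frac{9}{5}}}{e^{\frac{21}{5}}}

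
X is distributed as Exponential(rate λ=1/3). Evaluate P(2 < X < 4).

P(2 < X < 4) = ∫_{2}^{4} f(x) dx
where f(x) = \frac{e^{- \frac{x}{3}}}{3}
= - \frac{1 - e^{\frac{2}{3}}}{e^{\frac{4}{3}}}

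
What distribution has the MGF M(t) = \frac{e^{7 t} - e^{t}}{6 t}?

The MGF M(t) = \frac{e^{7 t} - e^{t}}{6 t} is the standard form for the Uniform distribution.
Comparing with the known MGF formula identifies: Uniform(1, 7)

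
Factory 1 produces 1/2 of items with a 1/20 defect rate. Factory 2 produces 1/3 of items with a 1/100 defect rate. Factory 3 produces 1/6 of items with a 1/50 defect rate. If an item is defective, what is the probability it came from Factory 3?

Using Bayes' theorem:
P(F1) = 1/2, P(D|F1) = 1/20
P(F2) = 1/3, P(D|F2) = 1/100
P(F3) = 1/6, P(D|F3) = 1/50
P(D) = P(D|F1)P(F1) + P(D|F2)P(F2) + P(D|F3)P(F3)
     = \frac{19}{600}
P(F3|D) = P(D|F3)P(F3) / P(D)
= \frac{2}{19}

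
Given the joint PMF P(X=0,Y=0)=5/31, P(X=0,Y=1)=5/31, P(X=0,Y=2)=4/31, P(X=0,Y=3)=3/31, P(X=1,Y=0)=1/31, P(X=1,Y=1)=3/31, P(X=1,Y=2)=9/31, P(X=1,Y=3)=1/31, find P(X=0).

P(X=0) = P(X=0,Y=0) + P(X=0,Y=1) + P(X=0,Y=2) + P(X=0,Y=3)
= 5/31 + 5/31 + 4/31 + 3/31
= 17/31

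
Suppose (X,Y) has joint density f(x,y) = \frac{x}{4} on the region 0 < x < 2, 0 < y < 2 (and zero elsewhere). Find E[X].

f_X(x) = ∫_0^2 \frac{x}{4} dy = \frac{x}{2}
E[X] = ∫_0^2 x × (\frac{x}{2}) dx = \frac{4}{3}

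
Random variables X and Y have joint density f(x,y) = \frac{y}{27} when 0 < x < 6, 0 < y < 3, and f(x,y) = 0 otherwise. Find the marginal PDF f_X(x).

f_X(x) = ∫_0^3 f(x,y) dy
= ∫_0^3 \frac{y}{27} dy
= \frac{1}{6} for 0 < x < 6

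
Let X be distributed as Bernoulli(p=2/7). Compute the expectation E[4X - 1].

For X ~ Bernoulli(p=2/7):
E[X] = \frac{2}{7}
E[4X - 1] = 4 × E[X] - 1 = \frac{1}{7}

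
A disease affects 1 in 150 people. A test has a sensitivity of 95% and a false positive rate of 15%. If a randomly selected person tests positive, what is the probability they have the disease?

Let D = the rare event, + = positive/flagged.
P(D) = 1/150
P(+|D) = 95/100 = 19/20
P(+|D') = 15/100 = 3/20
P(+) = P(+|D)P(D) + P(+|D')P(D')
     = \frac{19}{20} × \frac{1}{150} + \frac{3}{20} × \frac{149}{150}
     = \frac{233}{1500}
P(D|+) = P(+|D)P(D)/P(+) = \frac{19}{466}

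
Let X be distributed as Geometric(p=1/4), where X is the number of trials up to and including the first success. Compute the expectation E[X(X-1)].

E[X(X-1)] = E[X² - X] = E[X²] - E[X]
E[X] = 4
E[X²] = Var(X) + (E[X])² = 12 + (4)² = 28
E[X(X-1)] = 28 - 4 = 24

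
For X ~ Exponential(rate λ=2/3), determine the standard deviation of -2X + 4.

For X ~ Exponential(rate λ=2/3):
Var(X) = \frac{9}{4}
SD(X) = √(Var(X)) = √(\frac{9}{4}) = \frac{3}{2}
SD(-2X + 4) = |-2| × SD(X) = 2 × \frac{3}{2} = 3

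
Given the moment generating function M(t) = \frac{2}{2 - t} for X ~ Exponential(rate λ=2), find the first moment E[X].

To find E[X], compute M^(1)(0):
M^(1)(t) = \frac{2}{\left(2 - t\right)^{2}}
M^(1)(0) = \frac{1}{2}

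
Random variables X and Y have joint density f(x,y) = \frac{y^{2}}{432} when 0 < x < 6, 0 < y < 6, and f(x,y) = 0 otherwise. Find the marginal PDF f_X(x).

f_X(x) = ∫_0^6 f(x,y) dy
= ∫_0^6 \frac{y^{2}}{432} dy
= \frac{1}{6} for 0 < x < 6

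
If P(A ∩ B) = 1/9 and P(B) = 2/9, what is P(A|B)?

P(A|B) = P(A ∩ B) / P(B)
= (1/9) / (2/9)
= 1/2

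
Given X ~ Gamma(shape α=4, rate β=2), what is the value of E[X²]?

Using the identity E[X²] = Var(X) + (E[X])²:
E[X] = 2
Var(X) = 1
E[X²] = 1 + (2)²
= 5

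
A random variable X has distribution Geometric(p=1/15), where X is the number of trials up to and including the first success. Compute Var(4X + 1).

For X ~ Geometric(p=1/15), where X is the number of trials up to and including the first success:
Var(X) = 210
Var(4X + 1) = (4)² × Var(X) = 16 × 210 = 3360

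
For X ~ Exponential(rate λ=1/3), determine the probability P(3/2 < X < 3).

P(3/2 < X < 3) = ∫_{3/2}^{3} f(x) dx
where f(x) = \frac{e^{- \frac{x}{3}}}{3}
= - \frac{1}{e} + e^{- \frac{1}{2}}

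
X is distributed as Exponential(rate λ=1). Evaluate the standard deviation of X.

For X ~ Exponential(rate λ=1):
Var(X) = 1
SD(X) = √(Var(X)) = √(1) = 1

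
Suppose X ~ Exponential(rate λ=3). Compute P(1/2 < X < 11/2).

P(1/2 < X < 11/2) = ∫_{1/2}^{11/2} f(x) dx
where f(x) = 3 e^{- 3 x}
= - \frac{1 - e^{15}}{e^{\frac{33}{2}}}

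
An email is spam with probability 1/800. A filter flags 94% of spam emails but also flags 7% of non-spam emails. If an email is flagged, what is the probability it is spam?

Let D = the rare event, + = positive/flagged.
P(D) = 1/800
P(+|D) = 94/100 = 47/50
P(+|D') = 7/100
P(+) = P(+|D)P(D) + P(+|D')P(D')
     = \frac{47}{50} × \frac{1}{800} + \frac{7}{100} × \frac{799}{800}
     = \frac{5687}{80000}
P(D|+) = P(+|D)P(D)/P(+) = \frac{2}{121}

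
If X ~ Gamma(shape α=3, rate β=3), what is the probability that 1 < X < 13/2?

P(1 < X < 13/2) = ∫_{1}^{13/2} f(x) dx
where f(x) = \frac{27 x^{2} e^{- 3 x}}{2}
= - \frac{1685}{8 e^{\frac{39}{2}}} + \frac{17}{2 e^{3}}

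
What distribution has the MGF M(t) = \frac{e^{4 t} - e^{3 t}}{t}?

The MGF M(t) = \frac{e^{4 t} - e^{3 t}}{t} is the standard form for the Uniform distribution.
Comparing with the known MGF formula identifies: Uniform(3, 4)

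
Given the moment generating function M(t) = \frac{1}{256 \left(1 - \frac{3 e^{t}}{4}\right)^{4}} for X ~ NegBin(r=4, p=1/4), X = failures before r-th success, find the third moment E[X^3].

To find E[X^3], compute M^(3)(0):
M^(1)(t) = \frac{3 e^{t}}{256 \left(1 - \frac{3 e^{t}}{4}\right)^{5}}
M^(2)(t) = \frac{3 e^{t}}{256 \left(1 - \frac{3 e^{t}}{4}\right)^{5}} + \frac{45 e^{2 t}}{1024 \left(1 - \frac{3 e^{t}}{4}\right)^{6}}
M^(3)(t) = \frac{3 e^{t}}{256 \left(1 - \frac{3 e^{t}}{4}\right)^{5}} + \frac{135 e^{2 t}}{1024 \left(1 - \frac{3 e^{t}}{4}\right)^{6}} + \frac{405 e^{3 t}}{2048 \left(1 - \frac{3 e^{t}}{4}\right)^{7}}
M^(3)(0) = 3792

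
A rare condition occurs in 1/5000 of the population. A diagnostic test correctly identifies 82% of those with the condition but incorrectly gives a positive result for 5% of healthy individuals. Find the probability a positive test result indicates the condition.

Let D = the rare event, + = positive/flagged.
P(D) = 1/5000
P(+|D) = 82/100 = 41/50
P(+|D') = 5/100 = 1/20
P(+) = P(+|D)P(D) + P(+|D')P(D')
     = \frac{41}{50} × \frac{1}{5000} + \frac{1}{20} × \frac{4999}{5000}
     = \frac{25077}{500000}
P(D|+) = P(+|D)P(D)/P(+) = \frac{82}{25077}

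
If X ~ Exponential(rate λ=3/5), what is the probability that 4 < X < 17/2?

P(4 < X < 17/2) = ∫_{4}^{17/2} f(x) dx
where f(x) = \frac{3 e^{- \frac{3 x}{5}}}{5}
= - \frac{1}{e^{\frac{51}{10}}} + e^{- \frac{12}{5}}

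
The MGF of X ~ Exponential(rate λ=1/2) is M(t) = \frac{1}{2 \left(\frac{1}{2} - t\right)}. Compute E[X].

To find E[X], compute M^(1)(0):
M^(1)(t) = \frac{1}{2 \left(\frac{1}{2} - t\right)^{2}}
M^(1)(0) = 2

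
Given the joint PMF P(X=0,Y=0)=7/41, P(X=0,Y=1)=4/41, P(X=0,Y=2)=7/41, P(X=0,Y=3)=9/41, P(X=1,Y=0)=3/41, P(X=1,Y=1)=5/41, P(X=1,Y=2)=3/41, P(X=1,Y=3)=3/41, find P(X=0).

P(X=0) = P(X=0,Y=0) + P(X=0,Y=1) + P(X=0,Y=2) + P(X=0,Y=3)
= 7/41 + 4/41 + 7/41 + 9/41
= 27/41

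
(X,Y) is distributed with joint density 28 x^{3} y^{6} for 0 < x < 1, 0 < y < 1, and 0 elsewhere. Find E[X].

E[X] = ∫_0^1 ∫_0^1 x × f(x,y) dy dx
= ∫_0^1 ∫_0^1 x × (28 x^{3} y^{6}) dy dx
= \frac{4}{5}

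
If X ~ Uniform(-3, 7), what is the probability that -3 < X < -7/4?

P(-3 < X < -7/4) = ∫_{-3}^{-7/4} f(x) dx
where f(x) = \frac{1}{10}
= \frac{1}{8}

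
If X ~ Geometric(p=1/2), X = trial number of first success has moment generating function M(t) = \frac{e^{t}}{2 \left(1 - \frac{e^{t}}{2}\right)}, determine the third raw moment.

To find E[X^3], compute M^(3)(0):
M^(1)(t) = \frac{e^{t}}{2 \left(1 - \frac{e^{t}}{2}\right)} + \frac{e^{2 t}}{4 \left(1 - \frac{e^{t}}{2}\right)^{2}}
M^(2)(t) = \frac{e^{t}}{2 \left(1 - \frac{e^{t}}{2}\right)} + \frac{3 e^{2 t}}{4 \left(1 - \frac{e^{t}}{2}\right)^{2}} + \frac{e^{3 t}}{4 \left(1 - \frac{e^{t}}{2}\right)^{3}}
M^(3)(t) = \frac{e^{t}}{2 \left(1 - \frac{e^{t}}{2}\right)} + \frac{7 e^{2 t}}{4 \left(1 - \frac{e^{t}}{2}\right)^{2}} + \frac{3 e^{3 t}}{2 \left(1 - \frac{e^{t}}{2}\right)^{3}} + \frac{3 e^{4 t}}{8 \left(1 - \frac{e^{t}}{2}\right)^{4}}
M^(3)(0) = 26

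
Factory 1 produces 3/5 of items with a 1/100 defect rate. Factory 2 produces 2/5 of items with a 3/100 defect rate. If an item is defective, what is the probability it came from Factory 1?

Using Bayes' theorem:
P(F1) = 3/5, P(D|F1) = 1/100
P(F2) = 2/5, P(D|F2) = 3/100
P(D) = P(D|F1)P(F1) + P(D|F2)P(F2)
     = \frac{9}{500}
P(F1|D) = P(D|F1)P(F1) / P(D)
= \frac{1}{3}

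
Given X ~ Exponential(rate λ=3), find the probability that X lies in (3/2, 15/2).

P(3/2 < X < 15/2) = ∫_{3/2}^{15/2} f(x) dx
where f(x) = 3 e^{- 3 x}
= - \frac{1 - e^{18}}{e^{\frac{45}{2}}}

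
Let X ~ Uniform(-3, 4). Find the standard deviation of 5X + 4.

For X ~ Uniform(-3, 4):
Var(X) = \frac{49}{12}
SD(X) = √(Var(X)) = √(\frac{49}{12}) = \frac{7 \sqrt{3}}{6}
SD(5X + 4) = |5| × SD(X) = 5 × \frac{7 \sqrt{3}}{6} = \frac{35 \sqrt{3}}{6}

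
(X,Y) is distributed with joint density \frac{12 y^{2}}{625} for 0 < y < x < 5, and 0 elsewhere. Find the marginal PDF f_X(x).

f_X(x) = ∫_0^x \frac{12 y^{2}}{625} dy = \frac{4 x^{3}}{625}
for 0 < x < 5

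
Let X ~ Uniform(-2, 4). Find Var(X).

For X ~ Uniform(-2, 4):
Var(X) = 3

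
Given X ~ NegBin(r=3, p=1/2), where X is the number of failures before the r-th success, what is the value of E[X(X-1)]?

E[X(X-1)] = E[X² - X] = E[X²] - E[X]
E[X] = 3
E[X²] = Var(X) + (E[X])² = 6 + (3)² = 15
E[X(X-1)] = 15 - 3 = 12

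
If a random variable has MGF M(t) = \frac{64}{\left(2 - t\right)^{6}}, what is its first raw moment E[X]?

To find E[X], compute M^(1)(0):
M^(1)(t) = \frac{384}{\left(2 - t\right)^{7}}
M^(1)(0) = 3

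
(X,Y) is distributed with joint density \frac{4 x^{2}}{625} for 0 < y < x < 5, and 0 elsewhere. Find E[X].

f_X(x) = ∫_0^x \frac{4 x^{2}}{625} dy = \frac{4 x^{3}}{625}
E[X] = ∫_0^5 x × (\frac{4 x^{3}}{625}) dx = 4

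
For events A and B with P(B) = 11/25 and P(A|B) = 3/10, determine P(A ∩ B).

By definition, P(A|B) = P(A ∩ B) / P(B)
So P(A ∩ B) = P(A|B) × P(B)
= 3/10 × 11/25
= 33/250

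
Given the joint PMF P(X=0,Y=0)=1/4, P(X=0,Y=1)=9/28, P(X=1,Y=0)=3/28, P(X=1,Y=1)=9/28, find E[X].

First find marginal of X:
P(X=0) = 4/7
P(X=1) = 3/7
E[X] = 0 × 4/7 + 1 × 3/7 = 3/7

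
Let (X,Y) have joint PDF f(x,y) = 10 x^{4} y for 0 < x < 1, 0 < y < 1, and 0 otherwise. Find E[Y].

E[Y] = ∫_0^1 ∫_0^1 y × f(x,y) dx dy
= \frac{2}{3}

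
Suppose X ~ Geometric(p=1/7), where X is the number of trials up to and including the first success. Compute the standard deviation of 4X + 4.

For X ~ Geometric(p=1/7), where X is the number of trials up to and including the first success:
Var(X) = 42
SD(X) = √(Var(X)) = √(42) = \sqrt{42}
SD(4X + 4) = |4| × SD(X) = 4 × \sqrt{42} = 4 \sqrt{42}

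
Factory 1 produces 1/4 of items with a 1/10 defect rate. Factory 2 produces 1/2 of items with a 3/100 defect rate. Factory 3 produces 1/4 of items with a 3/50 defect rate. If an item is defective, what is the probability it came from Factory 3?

Using Bayes' theorem:
P(F1) = 1/4, P(D|F1) = 1/10
P(F2) = 1/2, P(D|F2) = 3/100
P(F3) = 1/4, P(D|F3) = 3/50
P(D) = P(D|F1)P(F1) + P(D|F2)P(F2) + P(D|F3)P(F3)
     = \frac{11}{200}
P(F3|D) = P(D|F3)P(F3) / P(D)
= \frac{3}{11}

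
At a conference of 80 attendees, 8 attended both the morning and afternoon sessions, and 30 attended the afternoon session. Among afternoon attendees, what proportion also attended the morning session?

P(A ∩ B) = 8/80 = 1/10
P(B) = 30/80 = 3/8
P(A|B) = P(A ∩ B) / P(B) = (1/10) / (3/8) = 4/15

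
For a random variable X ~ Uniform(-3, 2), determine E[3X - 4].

For X ~ Uniform(-3, 2):
E[X] = - \frac{1}{2}
E[3X - 4] = 3 × E[X] - 4 = - \frac{11}{2}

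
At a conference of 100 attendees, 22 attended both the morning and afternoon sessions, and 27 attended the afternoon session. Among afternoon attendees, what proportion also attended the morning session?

P(A ∩ B) = 22/100 = 11/50
P(B) = 27/100
P(A|B) = P(A ∩ B) / P(B) = (11/50) / (27/100) = 22/27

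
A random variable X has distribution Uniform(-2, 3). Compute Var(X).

For X ~ Uniform(-2, 3):
Var(X) = \frac{25}{12}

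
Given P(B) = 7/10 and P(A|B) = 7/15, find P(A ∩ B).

By definition, P(A|B) = P(A ∩ B) / P(B)
So P(A ∩ B) = P(A|B) × P(B)
= 7/15 × 7/10
= 49/150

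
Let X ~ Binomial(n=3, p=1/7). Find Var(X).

For X ~ Binomial(n=3, p=1/7):
Var(X) = \frac{18}{49}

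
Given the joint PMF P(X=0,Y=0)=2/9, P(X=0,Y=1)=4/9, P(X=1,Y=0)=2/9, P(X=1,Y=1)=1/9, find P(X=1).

P(X=1) = P(X=1,Y=0) + P(X=1,Y=1)
= 2/9 + 1/9
= 1/3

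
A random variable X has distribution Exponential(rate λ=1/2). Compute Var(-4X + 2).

For X ~ Exponential(rate λ=1/2):
Var(X) = 4
Var(-4X + 2) = (-4)² × Var(X) = 16 × 4 = 64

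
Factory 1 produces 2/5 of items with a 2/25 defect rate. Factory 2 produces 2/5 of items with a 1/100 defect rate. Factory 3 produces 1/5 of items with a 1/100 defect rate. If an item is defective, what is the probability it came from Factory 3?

Using Bayes' theorem:
P(F1) = 2/5, P(D|F1) = 2/25
P(F2) = 2/5, P(D|F2) = 1/100
P(F3) = 1/5, P(D|F3) = 1/100
P(D) = P(D|F1)P(F1) + P(D|F2)P(F2) + P(D|F3)P(F3)
     = \frac{19}{500}
P(F3|D) = P(D|F3)P(F3) / P(D)
= \frac{1}{19}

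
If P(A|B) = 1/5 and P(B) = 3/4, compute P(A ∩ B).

By definition, P(A|B) = P(A ∩ B) / P(B)
So P(A ∩ B) = P(A|B) × P(B)
= 1/5 × 3/4
= 3/20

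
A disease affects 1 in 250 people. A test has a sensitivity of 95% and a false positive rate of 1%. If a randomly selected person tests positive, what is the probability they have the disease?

Let D = the rare event, + = positive/flagged.
P(D) = 1/250
P(+|D) = 95/100 = 19/20
P(+|D') = 1/100
P(+) = P(+|D)P(D) + P(+|D')P(D')
     = \frac{19}{20} × \frac{1}{250} + \frac{1}{100} × \frac{249}{250}
     = \frac{43}{3125}
P(D|+) = P(+|D)P(D)/P(+) = \frac{95}{344}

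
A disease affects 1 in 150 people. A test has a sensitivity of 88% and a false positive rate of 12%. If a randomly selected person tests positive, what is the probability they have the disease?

Let D = the rare event, + = positive/flagged.
P(D) = 1/150
P(+|D) = 88/100 = 22/25
P(+|D') = 12/100 = 3/25
P(+) = P(+|D)P(D) + P(+|D')P(D')
     = \frac{22}{25} × \frac{1}{150} + \frac{3}{25} × \frac{149}{150}
     = \frac{469}{3750}
P(D|+) = P(+|D)P(D)/P(+) = \frac{22}{469}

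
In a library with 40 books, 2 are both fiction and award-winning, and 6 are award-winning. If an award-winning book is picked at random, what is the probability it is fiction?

P(A ∩ B) = 2/40 = 1/20
P(B) = 6/40 = 3/20
P(A|B) = P(A ∩ B) / P(B) = (1/20) / (3/20) = 1/3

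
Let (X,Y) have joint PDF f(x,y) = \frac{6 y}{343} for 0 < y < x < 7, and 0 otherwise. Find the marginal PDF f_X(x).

f_X(x) = ∫_0^x \frac{6 y}{343} dy = \frac{3 x^{2}}{343}
for 0 < x < 7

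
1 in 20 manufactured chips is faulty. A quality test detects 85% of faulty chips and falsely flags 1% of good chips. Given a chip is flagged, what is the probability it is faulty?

Let D = the rare event, + = positive/flagged.
P(D) = 1/20
P(+|D) = 85/100 = 17/20
P(+|D') = 1/100
P(+) = P(+|D)P(D) + P(+|D')P(D')
     = \frac{17}{20} × \frac{1}{20} + \frac{1}{100} × \frac{19}{20}
     = \frac{13}{250}
P(D|+) = P(+|D)P(D)/P(+) = \frac{85}{104}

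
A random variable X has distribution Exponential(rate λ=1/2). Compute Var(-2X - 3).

For X ~ Exponential(rate λ=1/2):
Var(X) = 4
Var(-2X - 3) = (-2)² × Var(X) = 4 × 4 = 16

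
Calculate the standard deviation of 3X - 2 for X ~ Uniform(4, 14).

For X ~ Uniform(4, 14):
Var(X) = \frac{25}{3}
SD(X) = √(Var(X)) = √(\frac{25}{3}) = \frac{5 \sqrt{3}}{3}
SD(3X - 2) = |3| × SD(X) = 3 × \frac{5 \sqrt{3}}{3} = 5 \sqrt{3}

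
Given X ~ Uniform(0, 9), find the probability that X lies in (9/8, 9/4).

P(9/8 < X < 9/4) = ∫_{9/8}^{9/4} f(x) dx
where f(x) = \frac{1}{9}
= \frac{1}{8}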